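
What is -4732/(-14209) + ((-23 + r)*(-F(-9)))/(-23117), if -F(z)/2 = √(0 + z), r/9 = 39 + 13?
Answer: 364/1093 - 2670*I/23117 ≈ 0.33303 - 0.1155*I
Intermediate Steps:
r = 468 (r = 9*(39 + 13) = 9*52 = 468)
F(z) = -2*√z (F(z) = -2*√(0 + z) = -2*√z)
-4732/(-14209) + ((-23 + r)*(-F(-9)))/(-23117) = -4732/(-14209) + ((-23 + 468)*(-(-2)*√(-9)))/(-23117) = -4732*(-1/14209) + (445*(-(-2)*3*I))*(-1/23117) = 364/1093 + (445*(-(-6)*I))*(-1/23117) = 364/1093 + (445*(6*I))*(-1/23117) = 364/1093 + (2670*I)*(-1/23117) = 364/1093 - 2670*I/23117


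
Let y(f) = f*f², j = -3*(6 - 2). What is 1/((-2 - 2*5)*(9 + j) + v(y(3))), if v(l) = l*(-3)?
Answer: -1/45 ≈ -0.022222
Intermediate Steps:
j = -12 (j = -3*4 = -12)
y(f) = f³
v(l) = -3*l
1/((-2 - 2*5)*(9 + j) + v(y(3))) = 1/((-2 - 2*5)*(9 - 12) - 3*3³) = 1/((-2 - 10)*(-3) - 3*27) = 1/(-12*(-3) - 81) = 1/(36 - 81) = 1/(-45) = -1/45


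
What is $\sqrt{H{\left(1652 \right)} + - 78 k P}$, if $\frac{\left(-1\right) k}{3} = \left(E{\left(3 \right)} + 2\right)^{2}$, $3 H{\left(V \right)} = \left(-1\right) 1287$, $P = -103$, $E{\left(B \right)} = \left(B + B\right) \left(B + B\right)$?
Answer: $i \sqrt{34803717} \approx 5899.5 i$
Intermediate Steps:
$E{\left(B \right)} = 4 B^{2}$ ($E{\left(B \right)} = 2 B 2 B = 4 B^{2}$)
$H{\left(V \right)} = -429$ ($H{\left(V \right)} = \frac{\left(-1\right) 1287}{3} = \frac{1}{3} \left(-1287\right) = -429$)
$k = -4332$ ($k = - 3 \left(4 \cdot 3^{2} + 2\right)^{2} = - 3 \left(4 \cdot 9 + 2\right)^{2} = - 3 \left(36 + 2\right)^{2} = - 3 \cdot 38^{2} = \left(-3\right) 1444 = -4332$)
$\sqrt{H{\left(1652 \right)} + - 78 k P} = \sqrt{-429 + \left(-78\right) \left(-4332\right) \left(-103\right)} = \sqrt{-429 + 337896 \left(-103\right)} = \sqrt{-429 - 34803288} = \sqrt{-34803717} = i \sqrt{34803717}$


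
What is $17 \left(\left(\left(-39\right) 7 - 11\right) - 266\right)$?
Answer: $-9350$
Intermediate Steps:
$17 \left(\left(\left(-39\right) 7 - 11\right) - 266\right) = 17 \left(\left(-273 - 11\right) - 266\right) = 17 \left(-284 - 266\right) = 17 \left(-550\right) = -9350$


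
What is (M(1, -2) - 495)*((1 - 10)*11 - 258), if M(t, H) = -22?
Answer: 184569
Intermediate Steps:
(M(1, -2) - 495)*((1 - 10)*11 - 258) = (-22 - 495)*((1 - 10)*11 - 258) = -517*(-9*11 - 258) = -517*(-99 - 258) = -517*(-357) = 184569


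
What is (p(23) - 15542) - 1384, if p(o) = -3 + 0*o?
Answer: -16929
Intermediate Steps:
p(o) = -3 (p(o) = -3 + 0 = -3)
(p(23) - 15542) - 1384 = (-3 - 15542) - 1384 = -15545 - 1384 = -16929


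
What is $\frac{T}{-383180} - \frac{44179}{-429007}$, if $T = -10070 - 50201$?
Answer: $\frac{42785190117}{164386902260} \approx 0.26027$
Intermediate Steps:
$T = -60271$
$\frac{T}{-383180} - \frac{44179}{-429007} = - \frac{60271}{-383180} - \frac{44179}{-429007} = \left(-60271\right) \left(- \frac{1}{383180}\right) - - \frac{44179}{429007} = \frac{60271}{383180} + \frac{44179}{429007} = \frac{42785190117}{164386902260}$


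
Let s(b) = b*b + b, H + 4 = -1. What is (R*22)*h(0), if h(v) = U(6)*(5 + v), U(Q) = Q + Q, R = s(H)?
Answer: 26400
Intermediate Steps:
H = -5 (H = -4 - 1 = -5)
s(b) = b + b**2 (s(b) = b**2 + b = b + b**2)
R = 20 (R = -5*(1 - 5) = -5*(-4) = 20)
U(Q) = 2*Q
h(v) = 60 + 12*v (h(v) = (2*6)*(5 + v) = 12*(5 + v) = 60 + 12*v)
(R*22)*h(0) = (20*22)*(60 + 12*0) = 440*(60 + 0) = 440*60 = 26400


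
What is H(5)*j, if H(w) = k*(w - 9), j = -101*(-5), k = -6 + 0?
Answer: 12120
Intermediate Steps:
k = -6
j = 505
H(w) = 54 - 6*w (H(w) = -6*(w - 9) = -6*(-9 + w) = 54 - 6*w)
H(5)*j = (54 - 6*5)*505 = (54 - 30)*505 = 24*505 = 12120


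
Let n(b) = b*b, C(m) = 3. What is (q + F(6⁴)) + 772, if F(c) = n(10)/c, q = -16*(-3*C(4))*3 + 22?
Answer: 397249/324 ≈ 1226.1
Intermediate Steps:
n(b) = b²
q = 454 (q = -16*(-3*3)*3 + 22 = -(-144)*3 + 22 = -16*(-27) + 22 = 432 + 22 = 454)
F(c) = 100/c (F(c) = 10²/c = 100/c)
(q + F(6⁴)) + 772 = (454 + 100/(6⁴)) + 772 = (454 + 100/1296) + 772 = (454 + 100*(1/1296)) + 772 = (454 + 25/324) + 772 = 147121/324 + 772 = 397249/324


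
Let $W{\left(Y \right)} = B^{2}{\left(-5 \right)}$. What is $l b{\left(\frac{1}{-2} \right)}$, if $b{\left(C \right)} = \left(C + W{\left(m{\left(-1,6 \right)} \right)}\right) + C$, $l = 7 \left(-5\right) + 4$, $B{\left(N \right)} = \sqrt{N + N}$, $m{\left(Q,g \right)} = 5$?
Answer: $341$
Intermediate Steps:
$B{\left(N \right)} = \sqrt{2} \sqrt{N}$ ($B{\left(N \right)} = \sqrt{2 N} = \sqrt{2} \sqrt{N}$)
$l = -31$ ($l = -35 + 4 = -31$)
$W{\left(Y \right)} = -10$ ($W{\left(Y \right)} = \left(\sqrt{2} \sqrt{-5}\right)^{2} = \left(\sqrt{2} i \sqrt{5}\right)^{2} = \left(i \sqrt{10}\right)^{2} = -10$)
$b{\left(C \right)} = -10 + 2 C$ ($b{\left(C \right)} = \left(C - 10\right) + C = \left(-10 + C\right) + C = -10 + 2 C$)
$l b{\left(\frac{1}{-2} \right)} = - 31 \left(-10 + \frac{2}{-2}\right) = - 31 \left(-10 + 2 \left(- \frac{1}{2}\right)\right) = - 31 \left(-10 - 1\right) = \left(-31\right) \left(-11\right) = 341$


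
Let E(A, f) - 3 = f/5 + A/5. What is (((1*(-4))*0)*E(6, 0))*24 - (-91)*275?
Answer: 25025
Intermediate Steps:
E(A, f) = 3 + A/5 + f/5 (E(A, f) = 3 + (f/5 + A/5) = 3 + (A/5 + f/5) = 3 + A/5 + f/5)
(((1*(-4))*0)*E(6, 0))*24 - (-91)*275 = (((1*(-4))*0)*(3 + (⅕)*6 + (⅕)*0))*24 - (-91)*275 = ((-4*0)*(3 + 6/5 + 0))*24 - 1*(-25025) = (0*(21/5))*24 + 25025 = 0*24 + 25025 = 0 + 25025 = 25025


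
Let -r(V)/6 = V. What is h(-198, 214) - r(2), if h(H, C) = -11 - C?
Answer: -213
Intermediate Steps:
r(V) = -6*V
h(-198, 214) - r(2) = (-11 - 1*214) - (-6)*2 = (-11 - 214) - 1*(-12) = -225 + 12 = -213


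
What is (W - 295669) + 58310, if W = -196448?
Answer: -433807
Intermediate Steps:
(W - 295669) + 58310 = (-196448 - 295669) + 58310 = -492117 + 58310 = -433807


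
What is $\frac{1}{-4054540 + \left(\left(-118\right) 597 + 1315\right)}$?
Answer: $- \frac{1}{4123671} \approx -2.425 \cdot 10^{-7}$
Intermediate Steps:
$\frac{1}{-4054540 + \left(\left(-118\right) 597 + 1315\right)} = \frac{1}{-4054540 + \left(-70446 + 1315\right)} = \frac{1}{-4054540 - 69131} = \frac{1}{-4123671} = - \frac{1}{4123671}$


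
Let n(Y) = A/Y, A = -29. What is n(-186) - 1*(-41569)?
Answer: 7731863/186 ≈ 41569.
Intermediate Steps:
n(Y) = -29/Y
n(-186) - 1*(-41569) = -29/(-186) - 1*(-41569) = -29*(-1/186) + 41569 = 29/186 + 41569 = 7731863/186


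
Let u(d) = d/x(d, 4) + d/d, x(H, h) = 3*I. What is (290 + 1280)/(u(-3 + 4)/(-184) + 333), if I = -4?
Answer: 3466560/735253 ≈ 4.7148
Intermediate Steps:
x(H, h) = -12 (x(H, h) = 3*(-4) = -12)
u(d) = 1 - d/12 (u(d) = d/(-12) + d/d = d*(-1/12) + 1 = -d/12 + 1 = 1 - d/12)
(290 + 1280)/(u(-3 + 4)/(-184) + 333) = (290 + 1280)/((1 - (-3 + 4)/12)/(-184) + 333) = 1570/((1 - 1/12*1)*(-1/184) + 333) = 1570/((1 - 1/12)*(-1/184) + 333) = 1570/((11/12)*(-1/184) + 333) = 1570/(-11/2208 + 333) = 1570/(735253/2208) = 1570*(2208/735253) = 3466560/735253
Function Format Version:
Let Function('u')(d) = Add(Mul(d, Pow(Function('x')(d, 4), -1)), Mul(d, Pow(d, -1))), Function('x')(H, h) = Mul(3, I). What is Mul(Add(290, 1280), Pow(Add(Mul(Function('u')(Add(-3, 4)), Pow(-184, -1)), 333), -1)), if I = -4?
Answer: Rational(3466560, 735253) ≈ 4.7148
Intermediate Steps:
Function('x')(H, h) = -12 (Function('x')(H, h) = Mul(3, -4) = -12)
Function('u')(d) = Add(1, Mul(Rational(-1, 12), d)) (Function('u')(d) = Add(Mul(d, Pow(-12, -1)), Mul(d, Pow(d, -1))) = Add(Mul(d, Rational(-1, 12)), 1) = Add(Mul(Rational(-1, 12), d), 1) = Add(1, Mul(Rational(-1, 12), d)))
Mul(Add(290, 1280), Pow(Add(Mul(Function('u')(Add(-3, 4)), Pow(-184, -1)), 333), -1)) = Mul(Add(290, 1280), Pow(Add(Mul(Add(1, Mul(Rational(-1, 12), Add(-3, 4))), Pow(-184, -1)), 333), -1)) = Mul(1570, Pow(Add(Mul(Add(1, Mul(Rational(-1, 12), 1)), Rational(-1, 184)), 333), -1)) = Mul(1570, Pow(Add(Mul(Add(1, Rational(-1, 12)), Rational(-1, 184)), 333), -1)) = Mul(1570, Pow(Add(Mul(Rational(11, 12), Rational(-1, 184)), 333), -1)) = Mul(1570, Pow(Add(Rational(-11, 2208), 333), -1)) = Mul(1570, Pow(Rational(735253, 2208), -1)) = Mul(1570, Rational(2208, 735253)) = Rational(3466560, 735253)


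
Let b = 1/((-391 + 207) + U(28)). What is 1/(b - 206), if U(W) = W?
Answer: -156/32137 ≈ -0.0048542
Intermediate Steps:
b = -1/156 (b = 1/((-391 + 207) + 28) = 1/(-184 + 28) = 1/(-156) = -1/156 ≈ -0.0064103)
1/(b - 206) = 1/(-1/156 - 206) = 1/(-32137/156) = -156/32137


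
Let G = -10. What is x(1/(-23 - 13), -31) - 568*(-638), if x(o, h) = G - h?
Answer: 362405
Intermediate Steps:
x(o, h) = -10 - h
x(1/(-23 - 13), -31) - 568*(-638) = (-10 - 1*(-31)) - 568*(-638) = (-10 + 31) + 362384 = 21 + 362384 = 362405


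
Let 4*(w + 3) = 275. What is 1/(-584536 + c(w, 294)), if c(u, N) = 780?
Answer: -1/583756 ≈ -1.7130e-6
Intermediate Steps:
w = 263/4 (w = -3 + (1/4)*275 = -3 + 275/4 = 263/4 ≈ 65.750)
1/(-584536 + c(w, 294)) = 1/(-584536 + 780) = 1/(-583756) = -1/583756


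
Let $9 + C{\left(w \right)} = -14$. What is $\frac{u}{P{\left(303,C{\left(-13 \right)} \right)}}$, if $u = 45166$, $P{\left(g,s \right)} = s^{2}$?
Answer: $\frac{45166}{529} \approx 85.38$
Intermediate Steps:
$C{\left(w \right)} = -23$ ($C{\left(w \right)} = -9 - 14 = -23$)
$\frac{u}{P{\left(303,C{\left(-13 \right)} \right)}} = \frac{45166}{\left(-23\right)^{2}} = \frac{45166}{529}$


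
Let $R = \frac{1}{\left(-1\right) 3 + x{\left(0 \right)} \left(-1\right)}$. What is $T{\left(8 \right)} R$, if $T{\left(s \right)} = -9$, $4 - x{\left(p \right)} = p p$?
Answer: $\frac{9}{7} \approx 1.2857$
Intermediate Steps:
$x{\left(p \right)} = 4 - p^{2}$ ($x{\left(p \right)} = 4 - p p = 4 - p^{2}$)
$R = - \frac{1}{7}$ ($R = \frac{1}{\left(-1\right) 3 + \left(4 - 0^{2}\right) \left(-1\right)} = \frac{1}{-3 + \left(4 - 0\right) \left(-1\right)} = \frac{1}{-3 + \left(4 + 0\right) \left(-1\right)} = \frac{1}{-3 + 4 \left(-1\right)} = \frac{1}{-3 - 4} = \frac{1}{-7} = - \frac{1}{7} \approx -0.14286$)
$T{\left(8 \right)} R = \left(-9\right) \left(- \frac{1}{7}\right) = \frac{9}{7}$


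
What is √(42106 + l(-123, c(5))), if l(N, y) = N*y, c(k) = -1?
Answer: 11*√349 ≈ 205.50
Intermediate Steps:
√(42106 + l(-123, c(5))) = √(42106 - 123*(-1)) = √(42106 + 123) = √42229 = 11*√349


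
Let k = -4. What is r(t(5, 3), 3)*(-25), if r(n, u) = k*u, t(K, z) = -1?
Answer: 300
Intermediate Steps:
r(n, u) = -4*u
r(t(5, 3), 3)*(-25) = -4*3*(-25) = -12*(-25) = 300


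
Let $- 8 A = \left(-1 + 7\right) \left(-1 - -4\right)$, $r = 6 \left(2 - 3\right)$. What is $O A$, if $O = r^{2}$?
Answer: $-81$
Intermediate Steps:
$r = -6$ ($r = 6 \left(-1\right) = -6$)
$O = 36$ ($O = \left(-6\right)^{2} = 36$)
$A = - \frac{9}{4}$ ($A = - \frac{\left(-1 + 7\right) \left(-1 - -4\right)}{8} = - \frac{6 \left(-1 + 4\right)}{8} = - \frac{6 \cdot 3}{8} = \left(- \frac{1}{8}\right) 18 = - \frac{9}{4} \approx -2.25$)
$O A = 36 \left(- \frac{9}{4}\right) = -81$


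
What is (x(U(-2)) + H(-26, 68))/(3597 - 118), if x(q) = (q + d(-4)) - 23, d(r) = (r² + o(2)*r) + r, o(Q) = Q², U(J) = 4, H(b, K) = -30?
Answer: -53/3479 ≈ -0.015234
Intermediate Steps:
d(r) = r² + 5*r (d(r) = (r² + 2²*r) + r = (r² + 4*r) + r = r² + 5*r)
x(q) = -27 + q (x(q) = (q - 4*(5 - 4)) - 23 = (q - 4*1) - 23 = (q - 4) - 23 = (-4 + q) - 23 = -27 + q)
(x(U(-2)) + H(-26, 68))/(3597 - 118) = ((-27 + 4) - 30)/(3597 - 118) = (-23 - 30)/3479 = -53*1/3479 = -53/3479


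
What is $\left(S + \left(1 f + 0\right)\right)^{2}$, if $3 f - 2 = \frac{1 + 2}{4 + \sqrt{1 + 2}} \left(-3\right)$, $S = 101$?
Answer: $\frac{15437284}{1521} + \frac{7858 \sqrt{3}}{169} \approx 10230.0$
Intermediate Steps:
$f = \frac{2}{3} - \frac{3}{4 + \sqrt{3}}$ ($f = \frac{2}{3} + \frac{\frac{1 + 2}{4 + \sqrt{1 + 2}} \left(-3\right)}{3} = \frac{2}{3} + \frac{\frac{3}{4 + \sqrt{3}} \left(-3\right)}{3} = \frac{2}{3} + \frac{\left(-9\right) \frac{1}{4 + \sqrt{3}}}{3} = \frac{2}{3} - \frac{3}{4 + \sqrt{3}} \approx 0.14329$)
$\left(S + \left(1 f + 0\right)\right)^{2} = \left(101 + \left(1 \left(- \frac{10}{39} + \frac{3 \sqrt{3}}{13}\right) + 0\right)\right)^{2} = \left(101 - \left(\frac{10}{39} - \frac{3 \sqrt{3}}{13}\right)\right)^{2} = \left(\frac{3929}{39} + \frac{3 \sqrt{3}}{13}\right)^{2}$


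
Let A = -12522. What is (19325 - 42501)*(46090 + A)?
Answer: -777971968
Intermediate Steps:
(19325 - 42501)*(46090 + A) = (19325 - 42501)*(46090 - 12522) = -23176*33568 = -777971968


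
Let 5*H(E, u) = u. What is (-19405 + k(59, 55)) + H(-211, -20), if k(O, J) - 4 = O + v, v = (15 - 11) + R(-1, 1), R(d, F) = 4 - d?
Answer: -19337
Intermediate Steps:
H(E, u) = u/5
v = 9 (v = (15 - 11) + (4 - 1*(-1)) = 4 + (4 + 1) = 4 + 5 = 9)
k(O, J) = 13 + O (k(O, J) = 4 + (O + 9) = 4 + (9 + O) = 13 + O)
(-19405 + k(59, 55)) + H(-211, -20) = (-19405 + (13 + 59)) + (⅕)*(-20) = (-19405 + 72) - 4 = -19333 - 4 = -19337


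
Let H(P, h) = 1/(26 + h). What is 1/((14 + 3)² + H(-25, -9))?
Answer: 17/4914 ≈ 0.0034595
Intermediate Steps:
1/((14 + 3)² + H(-25, -9)) = 1/((14 + 3)² + 1/(26 - 9)) = 1/(17² + 1/17) = 1/(289 + 1/17) = 1/(4914/17) = 17/4914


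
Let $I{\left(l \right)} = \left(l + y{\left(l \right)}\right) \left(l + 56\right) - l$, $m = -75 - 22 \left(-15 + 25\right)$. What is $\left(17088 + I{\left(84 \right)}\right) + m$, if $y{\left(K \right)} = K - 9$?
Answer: $38969$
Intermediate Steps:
$m = -295$ ($m = -75 - 220 = -295$)
$y{\left(K \right)} = -9 + K$
$I{\left(l \right)} = - l + \left(-9 + 2 l\right) \left(56 + l\right)$ ($I{\left(l \right)} = \left(l + \left(-9 + l\right)\right) \left(l + 56\right) - l = \left(-9 + 2 l\right) \left(56 + l\right) - l = - l + \left(-9 + 2 l\right) \left(56 + l\right)$)
$\left(17088 + I{\left(84 \right)}\right) + m = \left(17088 + \left(-504 + 2 \cdot 84^{2} + 102 \cdot 84\right)\right) - 295 = \left(17088 + \left(-504 + 2 \cdot 7056 + 8568\right)\right) - 295 = \left(17088 + \left(-504 + 14112 + 8568\right)\right) - 295 = \left(17088 + 22176\right) - 295 = 39264 - 295 = 38969$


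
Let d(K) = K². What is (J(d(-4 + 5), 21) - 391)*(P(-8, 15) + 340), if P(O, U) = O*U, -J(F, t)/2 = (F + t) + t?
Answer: -104940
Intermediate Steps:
J(F, t) = -4*t - 2*F (J(F, t) = -2*((F + t) + t) = -2*(F + 2*t) = -4*t - 2*F)
(J(d(-4 + 5), 21) - 391)*(P(-8, 15) + 340) = ((-4*21 - 2*(-4 + 5)²) - 391)*(-8*15 + 340) = ((-84 - 2*1²) - 391)*(-120 + 340) = ((-84 - 2*1) - 391)*220 = ((-84 - 2) - 391)*220 = (-86 - 391)*220 = -477*220 = -104940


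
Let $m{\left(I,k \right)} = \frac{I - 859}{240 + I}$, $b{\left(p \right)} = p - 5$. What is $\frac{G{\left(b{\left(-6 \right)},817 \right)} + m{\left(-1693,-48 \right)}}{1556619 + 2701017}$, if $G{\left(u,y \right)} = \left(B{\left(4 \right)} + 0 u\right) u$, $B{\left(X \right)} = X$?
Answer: $- \frac{5115}{515528759} \approx -9.9218 \cdot 10^{-6}$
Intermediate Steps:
$b{\left(p \right)} = -5 + p$ ($b{\left(p \right)} = p - 5 = -5 + p$)
$m{\left(I,k \right)} = \frac{-859 + I}{240 + I}$
$G{\left(u,y \right)} = 4 u$ ($G{\left(u,y \right)} = \left(4 + 0 u\right) u = \left(4 + 0\right) u = 4 u$)
$\frac{G{\left(b{\left(-6 \right)},817 \right)} + m{\left(-1693,-48 \right)}}{1556619 + 2701017} = \frac{4 \left(-5 - 6\right) + \frac{-859 - 1693}{240 - 1693}}{1556619 + 2701017} = \frac{4 \left(-11\right) + \frac{1}{-1453} \left(-2552\right)}{4257636} = \left(-44 - - \frac{2552}{1453}\right) \frac{1}{4257636} = \left(-44 + \frac{2552}{1453}\right) \frac{1}{4257636} = \left(- \frac{61380}{1453}\right) \frac{1}{4257636} = - \frac{5115}{515528759}$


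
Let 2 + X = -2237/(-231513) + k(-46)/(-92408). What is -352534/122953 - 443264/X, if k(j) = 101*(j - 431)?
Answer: 1165956687802023984694/3864042469211783 ≈ 3.0175e+5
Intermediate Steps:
k(j) = -43531 + 101*j (k(j) = 101*(-431 + j) = -43531 + 101*j)
X = -31426988111/21393653304 (X = -2 + (-2237/(-231513) + (-43531 + 101*(-46))/(-92408)) = -2 + (-2237*(-1/231513) + (-43531 - 4646)*(-1/92408)) = -2 + (2237/231513 - 48177*(-1/92408)) = -2 + (2237/231513 + 48177/92408) = -2 + 11360318497/21393653304 = -31426988111/21393653304 ≈ -1.4690)
-352534/122953 - 443264/X = -352534/122953 - 443264/(-31426988111/21393653304) = -352534*1/122953 - 443264*(-21393653304/31426988111) = -352534/122953 + 9483036338144256/31426988111 = 1165956687802023984694/3864042469211783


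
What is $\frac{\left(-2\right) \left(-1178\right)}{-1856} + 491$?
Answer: $\frac{227235}{464} \approx 489.73$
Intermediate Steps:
$\frac{\left(-2\right) \left(-1178\right)}{-1856} + 491 = 2356 \left(- \frac{1}{1856}\right) + 491 = - \frac{589}{464} + 491 = \frac{227235}{464}$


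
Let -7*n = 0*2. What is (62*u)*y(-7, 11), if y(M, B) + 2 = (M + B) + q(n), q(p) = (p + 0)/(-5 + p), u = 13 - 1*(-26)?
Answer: 4836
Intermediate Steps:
n = 0 (n = -0*2 = -1/7*0 = 0)
u = 39 (u = 13 + 26 = 39)
q(p) = p/(-5 + p)
y(M, B) = -2 + B + M (y(M, B) = -2 + ((M + B) + 0/(-5 + 0)) = -2 + ((B + M) + 0/(-5)) = -2 + ((B + M) + 0*(-1/5)) = -2 + ((B + M) + 0) = -2 + (B + M) = -2 + B + M)
(62*u)*y(-7, 11) = (62*39)*(-2 + 11 - 7) = 2418*2 = 4836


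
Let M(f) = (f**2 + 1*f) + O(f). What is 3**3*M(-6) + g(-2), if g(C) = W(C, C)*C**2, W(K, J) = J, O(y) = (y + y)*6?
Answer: -1142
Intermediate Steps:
O(y) = 12*y (O(y) = (2*y)*6 = 12*y)
M(f) = f**2 + 13*f (M(f) = (f**2 + 1*f) + 12*f = (f**2 + f) + 12*f = (f + f**2) + 12*f = f**2 + 13*f)
g(C) = C**3 (g(C) = C*C**2 = C**3)
3**3*M(-6) + g(-2) = 3**3*(-6*(13 - 6)) + (-2)**3 = 27*(-6*7) - 8 = 27*(-42) - 8 = -1134 - 8 = -1142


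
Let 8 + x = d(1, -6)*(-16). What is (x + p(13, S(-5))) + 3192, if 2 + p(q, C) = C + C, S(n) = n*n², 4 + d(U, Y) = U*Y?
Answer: 3092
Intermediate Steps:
d(U, Y) = -4 + U*Y
S(n) = n³
p(q, C) = -2 + 2*C (p(q, C) = -2 + (C + C) = -2 + 2*C)
x = 152 (x = -8 + (-4 + 1*(-6))*(-16) = -8 + (-4 - 6)*(-16) = -8 - 10*(-16) = -8 + 160 = 152)
(x + p(13, S(-5))) + 3192 = (152 + (-2 + 2*(-5)³)) + 3192 = (152 + (-2 + 2*(-125))) + 3192 = (152 + (-2 - 250)) + 3192 = (152 - 252) + 3192 = -100 + 3192 = 3092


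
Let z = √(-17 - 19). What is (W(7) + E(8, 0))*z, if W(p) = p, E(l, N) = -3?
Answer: 24*I ≈ 24.0*I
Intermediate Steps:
z = 6*I (z = √(-36) = 6*I ≈ 6.0*I)
(W(7) + E(8, 0))*z = (7 - 3)*(6*I) = 4*(6*I) = 24*I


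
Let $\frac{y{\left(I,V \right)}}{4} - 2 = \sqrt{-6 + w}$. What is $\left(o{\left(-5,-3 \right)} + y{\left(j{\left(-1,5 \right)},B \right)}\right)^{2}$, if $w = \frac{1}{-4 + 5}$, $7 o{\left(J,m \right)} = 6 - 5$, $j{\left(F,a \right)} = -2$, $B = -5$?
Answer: $- \frac{671}{49} + \frac{456 i \sqrt{5}}{7} \approx -13.694 + 145.66 i$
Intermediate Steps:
$o{\left(J,m \right)} = \frac{1}{7}$ ($o{\left(J,m \right)} = \frac{6 - 5}{7} = \frac{1}{7} \cdot 1 = \frac{1}{7}$)
$w = 1$ ($w = 1^{-1} = 1$)
$y{\left(I,V \right)} = 8 + 4 i \sqrt{5}$ ($y{\left(I,V \right)} = 8 + 4 \sqrt{-6 + 1} = 8 + 4 \sqrt{-5} = 8 + 4 i \sqrt{5}$)
$\left(o{\left(-5,-3 \right)} + y{\left(j{\left(-1,5 \right)},B \right)}\right)^{2} = \left(\frac{1}{7} + \left(8 + 4 i \sqrt{5}\right)\right)^{2} = \left(\frac{57}{7} + 4 i \sqrt{5}\right)^{2}$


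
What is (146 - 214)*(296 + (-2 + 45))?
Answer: -23052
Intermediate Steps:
(146 - 214)*(296 + (-2 + 45)) = -68*(296 + 43) = -68*339 = -23052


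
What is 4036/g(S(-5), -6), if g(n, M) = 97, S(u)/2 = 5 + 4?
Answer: 4036/97 ≈ 41.608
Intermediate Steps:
S(u) = 18 (S(u) = 2*(5 + 4) = 2*9 = 18)
4036/g(S(-5), -6) = 4036/97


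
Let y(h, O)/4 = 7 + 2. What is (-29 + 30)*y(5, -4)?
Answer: 36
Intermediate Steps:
y(h, O) = 36 (y(h, O) = 4*(7 + 2) = 4*9 = 36)
(-29 + 30)*y(5, -4) = (-29 + 30)*36 = 1*36 = 36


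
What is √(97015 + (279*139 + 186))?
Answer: √135982 ≈ 368.76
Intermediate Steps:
√(97015 + (279*139 + 186)) = √(97015 + (38781 + 186)) = √(97015 + 38967) = √135982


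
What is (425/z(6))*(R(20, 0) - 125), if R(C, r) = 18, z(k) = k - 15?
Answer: 45475/9 ≈ 5052.8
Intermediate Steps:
z(k) = -15 + k
(425/z(6))*(R(20, 0) - 125) = (425/(-15 + 6))*(18 - 125) = (425/(-9))*(-107) = (425*(-⅑))*(-107) = -425/9*(-107) = 45475/9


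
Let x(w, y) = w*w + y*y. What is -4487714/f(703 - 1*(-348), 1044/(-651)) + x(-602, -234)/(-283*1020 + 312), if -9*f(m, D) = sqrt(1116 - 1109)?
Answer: -104290/72087 + 5769918*sqrt(7) ≈ 1.5266e+7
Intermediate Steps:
x(w, y) = w**2 + y**2
f(m, D) = -sqrt(7)/9 (f(m, D) = -sqrt(1116 - 1109)/9 = -sqrt(7)/9)
-4487714/f(703 - 1*(-348), 1044/(-651)) + x(-602, -234)/(-283*1020 + 312) = -4487714*(-9*sqrt(7)/7) + ((-602)**2 + (-234)**2)/(-283*1020 + 312) = -(-5769918)*sqrt(7) + (362404 + 54756)/(-288660 + 312) = 5769918*sqrt(7) + 417160/(-288348) = 5769918*sqrt(7) + 417160*(-1/288348) = 5769918*sqrt(7) - 104290/72087 = -104290/72087 + 5769918*sqrt(7)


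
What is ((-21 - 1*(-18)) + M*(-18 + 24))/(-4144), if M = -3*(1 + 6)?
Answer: 129/4144 ≈ 0.031129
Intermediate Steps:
M = -21 (M = -3*7 = -21)
((-21 - 1*(-18)) + M*(-18 + 24))/(-4144) = ((-21 - 1*(-18)) - 21*(-18 + 24))/(-4144) = ((-21 + 18) - 21*6)*(-1/4144) = (-3 - 126)*(-1/4144) = -129*(-1/4144) = 129/4144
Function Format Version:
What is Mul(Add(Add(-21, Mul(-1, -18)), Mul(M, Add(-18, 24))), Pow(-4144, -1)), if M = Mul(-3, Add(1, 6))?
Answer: Rational(129, 4144) ≈ 0.031129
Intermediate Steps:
M = -21 (M = Mul(-3, 7) = -21)
Mul(Add(Add(-21, Mul(-1, -18)), Mul(M, Add(-18, 24))), Pow(-4144, -1)) = Mul(Add(Add(-21, Mul(-1, -18)), Mul(-21, Add(-18, 24))), Pow(-4144, -1)) = Mul(Add(Add(-21, 18), Mul(-21, 6)), Rational(-1, 4144)) = Mul(Add(-3, -126), Rational(-1, 4144)) = Mul(-129, Rational(-1, 4144)) = Rational(129, 4144)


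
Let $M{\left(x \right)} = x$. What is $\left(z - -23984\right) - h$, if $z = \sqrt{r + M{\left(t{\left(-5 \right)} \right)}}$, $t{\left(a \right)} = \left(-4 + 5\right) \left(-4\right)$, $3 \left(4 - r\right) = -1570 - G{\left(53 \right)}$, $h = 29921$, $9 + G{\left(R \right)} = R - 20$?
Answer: $-5937 + \frac{\sqrt{4782}}{3} \approx -5914.0$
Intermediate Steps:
$G{\left(R \right)} = -29 + R$ ($G{\left(R \right)} = -9 + \left(R - 20\right) = -9 + \left(-20 + R\right) = -29 + R$)
$r = \frac{1606}{3}$ ($r = 4 - \frac{-1570 - \left(-29 + 53\right)}{3} = 4 - \frac{-1570 - 24}{3} = 4 - - \frac{1594}{3} = 4 + \frac{1594}{3} = \frac{1606}{3} \approx 535.33$)
$t{\left(a \right)} = -4$ ($t{\left(a \right)} = 1 \left(-4\right) = -4$)
$z = \frac{\sqrt{4782}}{3}$ ($z = \sqrt{\frac{1606}{3} - 4} = \sqrt{\frac{1594}{3}} = \frac{\sqrt{4782}}{3} \approx 23.051$)
$\left(z - -23984\right) - h = \left(\frac{\sqrt{4782}}{3} - -23984\right) - 29921 = \left(\frac{\sqrt{4782}}{3} + 23984\right) - 29921 = \left(23984 + \frac{\sqrt{4782}}{3}\right) - 29921 = -5937 + \frac{\sqrt{4782}}{3}$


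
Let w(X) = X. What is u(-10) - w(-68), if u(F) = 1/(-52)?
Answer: 3535/52 ≈ 67.981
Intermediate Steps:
u(F) = -1/52
u(-10) - w(-68) = -1/52 - 1*(-68) = -1/52 + 68 = 3535/52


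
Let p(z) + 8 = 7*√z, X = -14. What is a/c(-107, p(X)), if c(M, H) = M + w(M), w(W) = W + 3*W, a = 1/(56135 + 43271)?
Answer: -1/53182210 ≈ -1.8803e-8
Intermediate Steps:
a = 1/99406 ≈ 1.0060e-5
w(W) = 4*W
p(z) = -8 + 7*√z
c(M, H) = 5*M (c(M, H) = M + 4*M = 5*M)
a/c(-107, p(X)) = 1/(99406*((5*(-107)))) = (1/99406)/(-535) = (1/99406)*(-1/535) = -1/53182210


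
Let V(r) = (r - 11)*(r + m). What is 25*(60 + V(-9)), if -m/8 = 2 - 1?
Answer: 10000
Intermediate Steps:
m = -8 (m = -8*(2 - 1) = -8*1 = -8)
V(r) = (-11 + r)*(-8 + r) (V(r) = (r - 11)*(r - 8) = (-11 + r)*(-8 + r))
25*(60 + V(-9)) = 25*(60 + (88 + (-9)**2 - 19*(-9))) = 25*(60 + (88 + 81 + 171)) = 25*(60 + 340) = 25*400 = 10000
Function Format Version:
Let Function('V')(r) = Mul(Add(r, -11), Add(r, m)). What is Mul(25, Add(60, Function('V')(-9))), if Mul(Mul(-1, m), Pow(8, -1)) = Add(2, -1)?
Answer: 10000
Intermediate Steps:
m = -8 (m = Mul(-8, Add(2, -1)) = Mul(-8, 1) = -8)
Function('V')(r) = Mul(Add(-11, r), Add(-8, r)) (Function('V')(r) = Mul(Add(r, -11), Add(r, -8)) = Mul(Add(-11, r), Add(-8, r)))
Mul(25, Add(60, Function('V')(-9))) = Mul(25, Add(60, Add(88, Pow(-9, 2), Mul(-19, -9)))) = Mul(25, Add(60, Add(88, 81, 171))) = Mul(25, Add(60, 340)) = Mul(25, 400) = 10000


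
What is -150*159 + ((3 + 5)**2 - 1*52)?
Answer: -23838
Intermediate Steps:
-150*159 + ((3 + 5)**2 - 1*52) = -23850 + (8**2 - 52) = -23850 + (64 - 52) = -23850 + 12 = -23838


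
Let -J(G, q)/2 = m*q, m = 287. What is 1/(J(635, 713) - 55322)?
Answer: -1/464584 ≈ -2.1525e-6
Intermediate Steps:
J(G, q) = -574*q
1/(J(635, 713) - 55322) = 1/(-574*713 - 55322) = 1/(-409262 - 55322) = 1/(-464584) = -1/464584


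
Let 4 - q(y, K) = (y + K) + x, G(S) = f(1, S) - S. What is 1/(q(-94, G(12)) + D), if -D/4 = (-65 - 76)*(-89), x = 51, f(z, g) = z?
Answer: -1/50138 ≈ -1.9945e-5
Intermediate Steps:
D = -50196 (D = -4*(-65 - 76)*(-89) = -(-564)*(-89) = -4*12549 = -50196)
G(S) = 1 - S
q(y, K) = -47 - K - y (q(y, K) = 4 - ((y + K) + 51) = 4 - ((K + y) + 51) = 4 - (51 + K + y) = 4 + (-51 - K - y) = -47 - K - y)
1/(q(-94, G(12)) + D) = 1/((-47 - (1 - 1*12) - 1*(-94)) - 50196) = 1/((-47 - (1 - 12) + 94) - 50196) = 1/((-47 - 1*(-11) + 94) - 50196) = 1/((-47 + 11 + 94) - 50196) = 1/(58 - 50196) = 1/(-50138) = -1/50138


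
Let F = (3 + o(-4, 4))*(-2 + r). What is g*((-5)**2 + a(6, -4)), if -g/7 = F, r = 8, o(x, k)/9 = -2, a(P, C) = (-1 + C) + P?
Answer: 16380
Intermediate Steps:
a(P, C) = -1 + C + P
o(x, k) = -18 (o(x, k) = 9*(-2) = -18)
F = -90 (F = (3 - 18)*(-2 + 8) = -15*6 = -90)
g = 630 (g = -7*(-90) = 630)
g*((-5)**2 + a(6, -4)) = 630*((-5)**2 + (-1 - 4 + 6)) = 630*(25 + 1) = 630*26 = 16380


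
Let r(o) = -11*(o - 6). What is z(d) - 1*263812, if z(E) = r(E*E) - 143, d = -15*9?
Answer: -464364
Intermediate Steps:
d = -135
r(o) = 66 - 11*o (r(o) = -11*(-6 + o) = 66 - 11*o)
z(E) = -77 - 11*E² (z(E) = (66 - 11*E*E) - 143 = (66 - 11*E²) - 143 = -77 - 11*E²)
z(d) - 1*263812 = (-77 - 11*(-135)²) - 1*263812 = (-77 - 11*18225) - 263812 = (-77 - 200475) - 263812 = -200552 - 263812 = -464364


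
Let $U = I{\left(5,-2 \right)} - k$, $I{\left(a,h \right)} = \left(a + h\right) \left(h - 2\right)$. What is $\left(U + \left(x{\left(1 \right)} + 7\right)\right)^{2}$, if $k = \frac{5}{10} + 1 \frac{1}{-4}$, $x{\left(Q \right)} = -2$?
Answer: $\frac{841}{16} \approx 52.563$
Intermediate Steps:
$I{\left(a,h \right)} = \left(-2 + h\right) \left(a + h\right)$ ($I{\left(a,h \right)} = \left(a + h\right) \left(-2 + h\right) = \left(-2 + h\right) \left(a + h\right)$)
$k = \frac{1}{4}$ ($k = 5 \cdot \frac{1}{10} + 1 \left(- \frac{1}{4}\right) = \frac{1}{2} - \frac{1}{4} = \frac{1}{4} \approx 0.25$)
$U = - \frac{49}{4}$ ($U = \left(\left(-2\right)^{2} - 10 - -4 + 5 \left(-2\right)\right) - \frac{1}{4} = \left(4 - 10 + 4 - 10\right) - \frac{1}{4} = -12 - \frac{1}{4} = - \frac{49}{4} \approx -12.25$)
$\left(U + \left(x{\left(1 \right)} + 7\right)\right)^{2} = \left(- \frac{49}{4} + \left(-2 + 7\right)\right)^{2} = \left(- \frac{49}{4} + 5\right)^{2} = \left(- \frac{29}{4}\right)^{2} = \frac{841}{16}$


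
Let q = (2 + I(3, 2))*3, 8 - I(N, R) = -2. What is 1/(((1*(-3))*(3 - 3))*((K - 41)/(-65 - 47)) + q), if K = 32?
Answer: 1/36 ≈ 0.027778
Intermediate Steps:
I(N, R) = 10 (I(N, R) = 8 - 1*(-2) = 8 + 2 = 10)
q = 36 (q = (2 + 10)*3 = 12*3 = 36)
1/(((1*(-3))*(3 - 3))*((K - 41)/(-65 - 47)) + q) = 1/(((1*(-3))*(3 - 3))*((32 - 41)/(-65 - 47)) + 36) = 1/((-3*0)*(-9/(-112)) + 36) = 1/(0*(-9*(-1/112)) + 36) = 1/(0*(9/112) + 36) = 1/(0 + 36) = 1/36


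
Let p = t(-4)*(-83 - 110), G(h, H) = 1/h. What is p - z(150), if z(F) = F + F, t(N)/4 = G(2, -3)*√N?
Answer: -300 - 772*I ≈ -300.0 - 772.0*I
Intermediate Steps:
t(N) = 2*√N (t(N) = 4*(√N/2) = 2*√N)
z(F) = 2*F
p = -772*I (p = (2*√(-4))*(-83 - 110) = (2*(2*I))*(-193) = (4*I)*(-193) = -772*I ≈ -772.0*I)
p - z(150) = -772*I - 2*150 = -772*I - 1*300 = -772*I - 300 = -300 - 772*I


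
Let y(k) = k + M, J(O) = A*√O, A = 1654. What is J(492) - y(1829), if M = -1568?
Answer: -261 + 3308*√123 ≈ 36427.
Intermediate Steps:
J(O) = 1654*√O
y(k) = -1568 + k (y(k) = k - 1568 = -1568 + k)
J(492) - y(1829) = 1654*√492 - (-1568 + 1829) = 1654*(2*√123) - 1*261 = 3308*√123 - 261 = -261 + 3308*√123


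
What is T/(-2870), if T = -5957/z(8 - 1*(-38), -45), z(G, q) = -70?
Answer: -851/28700 ≈ -0.029652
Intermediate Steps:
T = 851/10 (T = -5957/(-70) = -5957*(-1/70) = 851/10 ≈ 85.100)
T/(-2870) = (851/10)/(-2870) = (851/10)*(-1/2870) = -851/28700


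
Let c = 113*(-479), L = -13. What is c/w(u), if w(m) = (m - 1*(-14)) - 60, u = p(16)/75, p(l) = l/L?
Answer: 52773825/44866 ≈ 1176.3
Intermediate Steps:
p(l) = -l/13 (p(l) = l/(-13) = l*(-1/13) = -l/13)
c = -54127
u = -16/975 (u = -1/13*16/75 = -16/13*1/75 = -16/975 ≈ -0.016410)
w(m) = -46 + m (w(m) = (m + 14) - 60 = (14 + m) - 60 = -46 + m)
c/w(u) = -54127/(-46 - 16/975) = -54127/(-44866/975) = -54127*(-975/44866) = 52773825/44866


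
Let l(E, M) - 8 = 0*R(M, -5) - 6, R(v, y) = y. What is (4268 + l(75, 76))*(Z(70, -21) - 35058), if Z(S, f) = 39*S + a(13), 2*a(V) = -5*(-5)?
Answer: -137987185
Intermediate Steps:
a(V) = 25/2 (a(V) = (-5*(-5))/2 = (½)*25 = 25/2)
Z(S, f) = 25/2 + 39*S (Z(S, f) = 39*S + 25/2 = 25/2 + 39*S)
l(E, M) = 2 (l(E, M) = 8 + (0*(-5) - 6) = 8 + (0 - 6) = 8 - 6 = 2)
(4268 + l(75, 76))*(Z(70, -21) - 35058) = (4268 + 2)*((25/2 + 39*70) - 35058) = 4270*((25/2 + 2730) - 35058) = 4270*(5485/2 - 35058) = 4270*(-64631/2) = -137987185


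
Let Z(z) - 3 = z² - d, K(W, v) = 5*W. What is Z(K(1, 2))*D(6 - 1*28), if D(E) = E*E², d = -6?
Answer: -362032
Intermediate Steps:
D(E) = E³
Z(z) = 9 + z² (Z(z) = 3 + (z² - 1*(-6)) = 3 + (z² + 6) = 3 + (6 + z²) = 9 + z²)
Z(K(1, 2))*D(6 - 1*28) = (9 + (5*1)²)*(6 - 1*28)³ = (9 + 5²)*(6 - 28)³ = (9 + 25)*(-22)³ = 34*(-10648) = -362032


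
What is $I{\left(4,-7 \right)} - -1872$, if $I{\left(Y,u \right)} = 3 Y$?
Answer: $1884$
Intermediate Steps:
$I{\left(4,-7 \right)} - -1872 = 3 \cdot 4 - -1872 = 12 + 1872 = 1884$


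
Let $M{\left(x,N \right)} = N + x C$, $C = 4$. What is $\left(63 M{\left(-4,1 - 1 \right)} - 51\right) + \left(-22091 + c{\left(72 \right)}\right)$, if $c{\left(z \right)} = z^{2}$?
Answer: $-17966$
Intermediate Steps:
$M{\left(x,N \right)} = N + 4 x$ ($M{\left(x,N \right)} = N + x 4 = N + 4 x$)
$\left(63 M{\left(-4,1 - 1 \right)} - 51\right) + \left(-22091 + c{\left(72 \right)}\right) = \left(63 \left(\left(1 - 1\right) + 4 \left(-4\right)\right) - 51\right) - \left(22091 - 72^{2}\right) = \left(63 \left(0 - 16\right) - 51\right) + \left(-22091 + 5184\right) = \left(63 \left(-16\right) - 51\right) - 16907 = \left(-1008 - 51\right) - 16907 = -1059 - 16907 = -17966$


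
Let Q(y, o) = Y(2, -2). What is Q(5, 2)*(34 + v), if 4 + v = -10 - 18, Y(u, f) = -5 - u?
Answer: -14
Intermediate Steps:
v = -32 (v = -4 + (-10 - 18) = -4 - 28 = -32)
Q(y, o) = -7 (Q(y, o) = -5 - 1*2 = -5 - 2 = -7)
Q(5, 2)*(34 + v) = -7*(34 - 32) = -7*2 = -14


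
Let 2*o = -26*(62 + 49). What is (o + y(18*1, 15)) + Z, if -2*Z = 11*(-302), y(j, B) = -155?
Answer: 63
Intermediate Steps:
o = -1443 (o = (-26*(62 + 49))/2 = (-26*111)/2 = (½)*(-2886) = -1443)
Z = 1661 (Z = -11*(-302)/2 = -½*(-3322) = 1661)
(o + y(18*1, 15)) + Z = (-1443 - 155) + 1661 = -1598 + 1661 = 63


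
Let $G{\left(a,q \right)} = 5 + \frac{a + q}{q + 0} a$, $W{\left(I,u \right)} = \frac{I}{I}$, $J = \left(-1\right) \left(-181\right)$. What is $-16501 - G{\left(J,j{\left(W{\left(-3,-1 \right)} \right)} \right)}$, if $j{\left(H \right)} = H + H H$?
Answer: $- \frac{66135}{2} \approx -33068.0$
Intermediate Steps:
$J = 181$
$W{\left(I,u \right)} = 1$
$j{\left(H \right)} = H + H^{2}$
$G{\left(a,q \right)} = 5 + \frac{a \left(a + q\right)}{q}$ ($G{\left(a,q \right)} = 5 + \frac{a + q}{q} a = 5 + \frac{a \left(a + q\right)}{q}$)
$-16501 - G{\left(J,j{\left(W{\left(-3,-1 \right)} \right)} \right)} = -16501 - \left(5 + 181 + \frac{181^{2}}{1 \left(1 + 1\right)}\right) = -16501 - \left(5 + 181 + \frac{32761}{1 \cdot 2}\right) = -16501 - \left(5 + 181 + \frac{32761}{2}\right) = -16501 - \frac{33133}{2} = - \frac{66135}{2}$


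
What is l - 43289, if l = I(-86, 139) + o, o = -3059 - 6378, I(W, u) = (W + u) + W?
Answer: -52759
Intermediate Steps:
I(W, u) = u + 2*W
o = -9437
l = -9470 (l = (139 + 2*(-86)) - 9437 = (139 - 172) - 9437 = -33 - 9437 = -9470)
l - 43289 = -9470 - 43289 = -52759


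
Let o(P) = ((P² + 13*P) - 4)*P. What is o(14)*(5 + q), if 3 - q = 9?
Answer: -5236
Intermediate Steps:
q = -6 (q = 3 - 1*9 = 3 - 9 = -6)
o(P) = P*(-4 + P² + 13*P) (o(P) = (-4 + P² + 13*P)*P = P*(-4 + P² + 13*P))
o(14)*(5 + q) = (14*(-4 + 14² + 13*14))*(5 - 6) = (14*(-4 + 196 + 182))*(-1) = (14*374)*(-1) = 5236*(-1) = -5236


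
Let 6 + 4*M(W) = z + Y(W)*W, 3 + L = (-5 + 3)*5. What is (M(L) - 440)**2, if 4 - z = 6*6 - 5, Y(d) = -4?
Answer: 3031081/16 ≈ 1.8944e+5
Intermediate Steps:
L = -13 (L = -3 + (-5 + 3)*5 = -3 - 2*5 = -3 - 10 = -13)
z = -27 (z = 4 - (6*6 - 5) = 4 - (36 - 5) = 4 - 1*31 = 4 - 31 = -27)
M(W) = -33/4 - W (M(W) = -3/2 + (-27 - 4*W)/4 = -3/2 + (-27/4 - W) = -33/4 - W)
(M(L) - 440)**2 = ((-33/4 - 1*(-13)) - 440)**2 = ((-33/4 + 13) - 440)**2 = (19/4 - 440)**2 = (-1741/4)**2 = 3031081/16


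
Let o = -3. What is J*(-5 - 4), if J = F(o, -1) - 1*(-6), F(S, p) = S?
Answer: -27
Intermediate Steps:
J = 3 (J = -3 - 1*(-6) = -3 + 6 = 3)
J*(-5 - 4) = 3*(-5 - 4) = 3*(-9) = -27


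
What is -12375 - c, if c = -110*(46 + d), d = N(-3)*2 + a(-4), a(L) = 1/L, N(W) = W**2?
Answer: -10725/2 ≈ -5362.5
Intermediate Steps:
d = 71/4 (d = (-3)**2*2 + 1/(-4) = 9*2 - 1/4 = 18 - 1/4 = 71/4 ≈ 17.750)
c = -14025/2 (c = -110*(46 + 71/4) = -110*255/4 = -14025/2 ≈ -7012.5)
-12375 - c = -12375 - 1*(-14025/2) = -12375 + 14025/2 = -10725/2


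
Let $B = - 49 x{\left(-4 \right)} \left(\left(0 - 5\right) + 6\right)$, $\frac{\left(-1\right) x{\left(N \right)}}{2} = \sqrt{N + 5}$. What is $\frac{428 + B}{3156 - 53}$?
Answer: $\frac{526}{3103} \approx 0.16951$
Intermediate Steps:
$x{\left(N \right)} = - 2 \sqrt{5 + N}$ ($x{\left(N \right)} = - 2 \sqrt{N + 5} = - 2 \sqrt{5 + N}$)
$B = 98$ ($B = - 49 - 2 \sqrt{5 - 4} \left(\left(0 - 5\right) + 6\right) = - 49 - 2 \sqrt{1} \left(\left(0 - 5\right) + 6\right) = - 49 \left(-2\right) 1 \left(-5 + 6\right) = - 49 \left(\left(-2\right) 1\right) = \left(-49\right) \left(-2\right) = 98$)
$\frac{428 + B}{3156 - 53} = \frac{428 + 98}{3156 - 53} = \frac{526}{3103}$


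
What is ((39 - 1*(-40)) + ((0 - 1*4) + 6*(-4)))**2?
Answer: 2601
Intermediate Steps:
((39 - 1*(-40)) + ((0 - 1*4) + 6*(-4)))**2 = ((39 + 40) + ((0 - 4) - 24))**2 = (79 + (-4 - 24))**2 = (79 - 28)**2 = 51**2 = 2601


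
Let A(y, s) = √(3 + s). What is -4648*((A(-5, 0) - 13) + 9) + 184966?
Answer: 203558 - 4648*√3 ≈ 1.9551e+5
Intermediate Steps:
-4648*((A(-5, 0) - 13) + 9) + 184966 = -4648*((√(3 + 0) - 13) + 9) + 184966 = -4648*((√3 - 13) + 9) + 184966 = -4648*((-13 + √3) + 9) + 184966 = -4648*(-4 + √3) + 184966 = (18592 - 4648*√3) + 184966 = 203558 - 4648*√3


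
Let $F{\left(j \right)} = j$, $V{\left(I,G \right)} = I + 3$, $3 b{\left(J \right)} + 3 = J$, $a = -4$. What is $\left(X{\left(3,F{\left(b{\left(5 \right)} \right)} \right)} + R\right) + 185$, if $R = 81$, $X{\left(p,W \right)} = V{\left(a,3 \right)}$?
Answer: $265$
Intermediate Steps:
$b{\left(J \right)} = -1 + \frac{J}{3}$
$V{\left(I,G \right)} = 3 + I$
$X{\left(p,W \right)} = -1$ ($X{\left(p,W \right)} = 3 - 4 = -1$)
$\left(X{\left(3,F{\left(b{\left(5 \right)} \right)} \right)} + R\right) + 185 = \left(-1 + 81\right) + 185 = 80 + 185 = 265$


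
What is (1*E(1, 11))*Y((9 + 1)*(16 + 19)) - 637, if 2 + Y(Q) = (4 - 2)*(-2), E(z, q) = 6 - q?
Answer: -607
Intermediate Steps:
Y(Q) = -6 (Y(Q) = -2 + (4 - 2)*(-2) = -2 + 2*(-2) = -2 - 4 = -6)
(1*E(1, 11))*Y((9 + 1)*(16 + 19)) - 637 = (1*(6 - 1*11))*(-6) - 637 = (1*(6 - 11))*(-6) - 637 = (1*(-5))*(-6) - 637 = -5*(-6) - 637 = 30 - 637 = -607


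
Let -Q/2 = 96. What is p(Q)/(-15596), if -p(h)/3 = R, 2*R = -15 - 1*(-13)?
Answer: -3/15596 ≈ -0.00019236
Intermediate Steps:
Q = -192 (Q = -2*96 = -192)
R = -1 (R = (-15 - 1*(-13))/2 = (-15 + 13)/2 = (½)*(-2) = -1)
p(h) = 3 (p(h) = -3*(-1) = 3)
p(Q)/(-15596) = 3/(-15596) = 3*(-1/15596) = -3/15596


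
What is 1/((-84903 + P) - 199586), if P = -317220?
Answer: -1/601709 ≈ -1.6619e-6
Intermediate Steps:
1/((-84903 + P) - 199586) = 1/((-84903 - 317220) - 199586) = 1/(-402123 - 199586) = 1/(-601709) = -1/601709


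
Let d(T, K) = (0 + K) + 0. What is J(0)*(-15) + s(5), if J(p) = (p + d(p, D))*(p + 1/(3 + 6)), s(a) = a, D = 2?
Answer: 5/3 ≈ 1.6667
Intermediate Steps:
d(T, K) = K (d(T, K) = K + 0 = K)
J(p) = (2 + p)*(⅑ + p) (J(p) = (p + 2)*(p + 1/(3 + 6)) = (2 + p)*(p + 1/9) = (2 + p)*(p + ⅑) = (2 + p)*(⅑ + p))
J(0)*(-15) + s(5) = (2/9 + 0² + (19/9)*0)*(-15) + 5 = (2/9 + 0 + 0)*(-15) + 5 = (2/9)*(-15) + 5 = -10/3 + 5 = 5/3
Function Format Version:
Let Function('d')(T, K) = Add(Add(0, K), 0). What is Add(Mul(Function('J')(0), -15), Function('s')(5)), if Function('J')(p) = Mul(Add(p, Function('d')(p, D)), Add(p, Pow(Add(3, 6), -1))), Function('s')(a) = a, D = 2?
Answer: Rational(5, 3) ≈ 1.6667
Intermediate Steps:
Function('d')(T, K) = K (Function('d')(T, K) = Add(K, 0) = K)
Function('J')(p) = Mul(Add(2, p), Add(Rational(1, 9), p)) (Function('J')(p) = Mul(Add(p, 2), Add(p, Pow(Add(3, 6), -1))) = Mul(Add(2, p), Add(p, Pow(9, -1))) = Mul(Add(2, p), Add(p, Rational(1, 9))) = Mul(Add(2, p), Add(Rational(1, 9), p)))
Add(Mul(Function('J')(0), -15), Function('s')(5)) = Add(Mul(Add(Rational(2, 9), Pow(0, 2), Mul(Rational(19, 9), 0)), -15), 5) = Add(Mul(Add(Rational(2, 9), 0, 0), -15), 5) = Add(Mul(Rational(2, 9), -15), 5) = Add(Rational(-10, 3), 5) = Rational(5, 3)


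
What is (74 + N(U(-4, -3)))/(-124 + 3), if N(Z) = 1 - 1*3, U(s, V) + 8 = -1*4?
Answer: -72/121 ≈ -0.59504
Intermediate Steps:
U(s, V) = -12 (U(s, V) = -8 - 1*4 = -8 - 4 = -12)
N(Z) = -2 (N(Z) = 1 - 3 = -2)
(74 + N(U(-4, -3)))/(-124 + 3) = (74 - 2)/(-124 + 3) = 72/(-121) = 72*(-1/121) = -72/121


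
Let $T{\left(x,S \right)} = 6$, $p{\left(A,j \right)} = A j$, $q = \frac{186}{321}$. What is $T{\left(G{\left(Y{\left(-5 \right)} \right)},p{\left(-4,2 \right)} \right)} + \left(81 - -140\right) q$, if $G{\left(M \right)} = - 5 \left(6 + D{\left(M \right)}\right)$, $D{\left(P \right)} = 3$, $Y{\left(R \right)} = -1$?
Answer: $\frac{14344}{107} \approx 134.06$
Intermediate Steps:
$q = \frac{62}{107}$ ($q = 186 \cdot \frac{1}{321} = \frac{62}{107} \approx 0.57944$)
$G{\left(M \right)} = -45$ ($G{\left(M \right)} = - 5 \left(6 + 3\right) = \left(-5\right) 9 = -45$)
$T{\left(G{\left(Y{\left(-5 \right)} \right)},p{\left(-4,2 \right)} \right)} + \left(81 - -140\right) q = 6 + \left(81 - -140\right) \frac{62}{107} = 6 + \left(81 + 140\right) \frac{62}{107} = 6 + 221 \cdot \frac{62}{107} = 6 + \frac{13702}{107} = \frac{14344}{107}$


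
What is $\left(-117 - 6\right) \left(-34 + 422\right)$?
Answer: $-47724$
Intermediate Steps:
$\left(-117 - 6\right) \left(-34 + 422\right) = \left(-123\right) 388 = -47724$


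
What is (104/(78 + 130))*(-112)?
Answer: -56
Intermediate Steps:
(104/(78 + 130))*(-112) = (104/208)*(-112) = (104*(1/208))*(-112) = (½)*(-112) = -56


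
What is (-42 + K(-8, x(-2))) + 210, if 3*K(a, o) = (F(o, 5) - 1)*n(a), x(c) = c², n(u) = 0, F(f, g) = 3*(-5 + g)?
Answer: 168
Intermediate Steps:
F(f, g) = -15 + 3*g
K(a, o) = 0 (K(a, o) = (((-15 + 3*5) - 1)*0)/3 = (((-15 + 15) - 1)*0)/3 = ((0 - 1)*0)/3 = (-1*0)/3 = (⅓)*0 = 0)
(-42 + K(-8, x(-2))) + 210 = (-42 + 0) + 210 = -42 + 210 = 168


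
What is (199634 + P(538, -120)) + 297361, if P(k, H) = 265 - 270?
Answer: 496990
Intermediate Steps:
P(k, H) = -5
(199634 + P(538, -120)) + 297361 = (199634 - 5) + 297361 = 199629 + 297361 = 496990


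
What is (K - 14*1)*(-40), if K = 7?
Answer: 280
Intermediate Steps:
(K - 14*1)*(-40) = (7 - 14*1)*(-40) = (7 - 14)*(-40) = -7*(-40) = 280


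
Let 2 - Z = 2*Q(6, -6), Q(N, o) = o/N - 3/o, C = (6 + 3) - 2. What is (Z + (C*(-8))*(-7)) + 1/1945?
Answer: 768276/1945 ≈ 395.00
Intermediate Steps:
C = 7 (C = 9 - 2 = 7)
Q(N, o) = -3/o + o/N
Z = 3 (Z = 2 - 2*(-3/(-6) - 6/6) = 2 - 2*(-3*(-⅙) - 6*⅙) = 2 - 2*(½ - 1) = 2 - 2*(-1)/2 = 2 - 1*(-1) = 2 + 1 = 3)
(Z + (C*(-8))*(-7)) + 1/1945 = (3 + (7*(-8))*(-7)) + 1/1945 = (3 - 56*(-7)) + 1/1945 = (3 + 392) + 1/1945 = 395 + 1/1945 = 768276/1945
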